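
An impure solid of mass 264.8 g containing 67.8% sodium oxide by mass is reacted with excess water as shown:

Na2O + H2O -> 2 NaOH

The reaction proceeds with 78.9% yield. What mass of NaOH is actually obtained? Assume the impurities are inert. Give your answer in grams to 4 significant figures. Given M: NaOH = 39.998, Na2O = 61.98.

Pure Na2O available = 264.8 g × 0.678 = 179.53 g.
n(Na2O) = 179.53 g / 61.98 g/mol = 2.8967 mol.
From the equation the Na2O:NaOH mole ratio is 1:2, so n(NaOH) = 2.8967 × 2/1 = 5.7933 mol.
Mass of NaOH = 5.7933 mol × 39.998 g/mol = 231.72 g.
Actual mass collected = 231.72 g × 0.789 = 182.83 g.

182.8 g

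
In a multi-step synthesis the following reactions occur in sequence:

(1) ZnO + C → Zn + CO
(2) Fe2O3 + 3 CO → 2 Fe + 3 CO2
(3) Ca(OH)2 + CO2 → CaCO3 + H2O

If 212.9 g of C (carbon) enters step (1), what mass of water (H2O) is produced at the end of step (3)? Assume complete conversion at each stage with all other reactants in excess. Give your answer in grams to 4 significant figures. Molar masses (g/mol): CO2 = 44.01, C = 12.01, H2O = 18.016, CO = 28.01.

n(C) = 212.9 / 12.01 = 17.727 mol.
Reaction (1): C→CO ratio 1:1 ⇒ n(CO) = 17.727 mol.
Reaction (2): CO→CO2 ratio 3:3 ⇒ n(CO2) = 17.727 mol.
Reaction (3): CO2→H2O ratio 1:1 ⇒ n(H2O) = 17.727 mol.
Mass of H2O = 17.727 × 18.016 = 319.37 g.

319.4 g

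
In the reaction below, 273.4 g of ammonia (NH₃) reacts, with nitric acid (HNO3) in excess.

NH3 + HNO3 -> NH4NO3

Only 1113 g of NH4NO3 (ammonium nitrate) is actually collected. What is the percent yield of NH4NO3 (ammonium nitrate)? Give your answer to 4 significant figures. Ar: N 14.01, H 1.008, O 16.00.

M(NH3) = 14.01 + 3(1.008) = 17.034 g/mol.
M(NH4NO3) = 2(14.01) + 4(1.008) + 3(16.00) = 80.052 g/mol.
n(NH3) = 273.40 g / 17.034 g/mol = 16.050 mol.
From the equation the NH3:NH4NO3 mole ratio is 1:1, so n(NH4NO3) = 16.050 × 1/1 = 16.050 mol.
Mass of NH4NO3 = 16.050 mol × 80.052 g/mol = 1284.9 g.
This is the theoretical yield. Percent yield = 1113 g / 1284.9 g × 100% = 86.625%.

86.62 %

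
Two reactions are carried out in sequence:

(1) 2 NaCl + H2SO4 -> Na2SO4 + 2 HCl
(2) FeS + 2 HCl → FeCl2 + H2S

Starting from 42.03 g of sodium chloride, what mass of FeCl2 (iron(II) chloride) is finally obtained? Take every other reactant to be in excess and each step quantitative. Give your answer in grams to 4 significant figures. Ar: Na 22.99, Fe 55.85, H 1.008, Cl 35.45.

45.58 g

M(NaCl) = 22.99 + 35.45 = 58.44 g/mol.
M(FeCl2) = 55.85 + 2(35.45) = 126.75 g/mol.
n(NaCl) = 42.030 / 58.44 = 0.71920 mol.
Step 1 gives a 2:2 ratio of NaCl to HCl, so n(HCl) = 0.71920 mol.
In step 2 the HCl:FeCl2 ratio is 2:1, so n(FeCl2) = 0.35960 mol.
Mass of FeCl2 = 0.35960 × 126.75 = 45.579 g.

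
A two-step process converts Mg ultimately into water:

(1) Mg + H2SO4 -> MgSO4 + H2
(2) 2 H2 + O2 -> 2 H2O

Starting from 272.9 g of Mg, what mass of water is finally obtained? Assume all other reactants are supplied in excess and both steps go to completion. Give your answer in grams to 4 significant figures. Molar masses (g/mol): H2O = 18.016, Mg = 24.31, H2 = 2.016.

202.2 g

n(Mg) = 272.90 / 24.31 = 11.226 mol.
Step 1 gives a 1:1 ratio of Mg to H2, so n(H2) = 11.226 mol.
In step 2 the H2:H2O ratio is 2:2, so n(H2O) = 11.226 mol.
Mass of H2O = 11.226 × 18.016 = 202.24 g.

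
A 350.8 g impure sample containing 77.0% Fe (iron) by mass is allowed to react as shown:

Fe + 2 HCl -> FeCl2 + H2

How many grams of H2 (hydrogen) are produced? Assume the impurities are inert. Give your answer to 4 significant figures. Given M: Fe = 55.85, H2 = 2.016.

Mass of pure Fe = 350.8 g × 0.770 = 270.12 g.
n(Fe) = 270.12 g / 55.85 g/mol = 4.8365 mol.
From the equation the Fe:H2 mole ratio is 1:1, so n(H2) = 4.8365 × 1/1 = 4.8365 mol.
Mass of H2 = 4.8365 mol × 2.016 g/mol = 9.7503 g.

9.750 g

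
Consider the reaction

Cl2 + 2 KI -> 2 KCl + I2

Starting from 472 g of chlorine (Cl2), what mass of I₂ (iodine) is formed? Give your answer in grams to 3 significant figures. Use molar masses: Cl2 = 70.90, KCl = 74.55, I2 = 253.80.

n(Cl2) = 472.0 g / 70.90 g/mol = 6.657 mol.
From the equation the Cl2:I2 mole ratio is 1:1, so n(I2) = 6.657 × 1/1 = 6.657 mol.
Mass of I2 = 6.657 mol × 253.80 g/mol = 1690 g.

1690 g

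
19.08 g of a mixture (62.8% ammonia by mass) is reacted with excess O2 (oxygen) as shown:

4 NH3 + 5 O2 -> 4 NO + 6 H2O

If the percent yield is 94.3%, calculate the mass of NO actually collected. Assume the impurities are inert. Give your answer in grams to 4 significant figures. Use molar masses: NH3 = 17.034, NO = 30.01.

19.91 g

Pure NH3 available = 19.08 g × 0.628 = 11.982 g.
n(NH3) = 11.982 g / 17.034 g/mol = 0.70343 mol.
From the equation the NH3:NO mole ratio is 4:4, so n(NO) = 0.70343 × 4/4 = 0.70343 mol.
Mass of NO = 0.70343 mol × 30.01 g/mol = 21.110 g.
Actual mass collected = 21.110 g × 0.943 = 19.907 g.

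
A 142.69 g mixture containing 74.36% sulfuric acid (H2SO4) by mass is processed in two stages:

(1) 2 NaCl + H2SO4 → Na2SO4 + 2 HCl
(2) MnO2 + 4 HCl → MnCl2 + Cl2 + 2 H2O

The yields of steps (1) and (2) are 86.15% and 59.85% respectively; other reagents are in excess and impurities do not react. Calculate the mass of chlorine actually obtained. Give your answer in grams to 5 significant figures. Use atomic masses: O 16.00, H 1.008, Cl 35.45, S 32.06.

19.775 g

Pure H2SO4 = 142.69 × 0.7436 = 106.104 g.
M(H2SO4) = 2(1.008) + 32.06 + 4(16.00) = 98.076 g/mol.
M(Cl2) = 2(35.45) = 70.90 g/mol.
n(H2SO4) = 106.104 / 98.076 = 1.08186 mol.
Step 1 (H2SO4:HCl = 1:2): theoretical n(HCl) = 2.16372 mol; at 86.15% yield, n(HCl) = 1.86404 mol.
Step 2 (HCl:Cl2 = 4:1): theoretical n(Cl2) = 0.466010 mol, so theoretical mass = 0.466010 × 70.90 = 33.0401 g.
At 59.85% yield, actual mass of Cl2 = 33.0401 × 0.5985 = 19.7745 g.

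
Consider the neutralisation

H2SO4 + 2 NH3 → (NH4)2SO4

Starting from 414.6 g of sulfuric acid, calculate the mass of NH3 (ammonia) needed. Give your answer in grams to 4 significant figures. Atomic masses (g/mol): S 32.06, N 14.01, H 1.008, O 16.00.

144.0 g

M(H2SO4) = 2(1.008) + 32.06 + 4(16.00) = 98.076 g/mol.
M(NH3) = 14.01 + 3(1.008) = 17.034 g/mol.
n(H2SO4) = 414.60 g / 98.076 g/mol = 4.2273 mol.
From the equation the H2SO4:NH3 mole ratio is 1:2, so n(NH3) = 4.2273 × 2/1 = 8.4547 mol.
Mass of NH3 = 8.4547 mol × 17.034 g/mol = 144.02 g.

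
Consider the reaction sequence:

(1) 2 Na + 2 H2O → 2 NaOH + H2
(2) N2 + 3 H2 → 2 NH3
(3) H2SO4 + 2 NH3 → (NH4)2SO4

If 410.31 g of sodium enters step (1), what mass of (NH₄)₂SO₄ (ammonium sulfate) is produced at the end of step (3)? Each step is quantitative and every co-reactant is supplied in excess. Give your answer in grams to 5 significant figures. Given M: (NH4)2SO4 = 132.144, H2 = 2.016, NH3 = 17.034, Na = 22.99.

393.07 g

n(Na) = 410.31 / 22.99 = 17.8473 mol.
Reaction (1): Na→H2 ratio 2:1 ⇒ n(H2) = 8.92366 mol.
Reaction (2): H2→NH3 ratio 3:2 ⇒ n(NH3) = 5.94911 mol.
Reaction (3): NH3→(NH4)2SO4 ratio 2:1 ⇒ n((NH4)2SO4) = 2.97455 mol.
Mass of (NH4)2SO4 = 2.97455 × 132.144 = 393.069 g.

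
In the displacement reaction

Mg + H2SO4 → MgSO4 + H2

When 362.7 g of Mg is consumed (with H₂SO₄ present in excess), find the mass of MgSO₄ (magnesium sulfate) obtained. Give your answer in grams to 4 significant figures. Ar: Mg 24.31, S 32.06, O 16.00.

1796 g

M(Mg) = 24.31 g/mol.
M(MgSO4) = 24.31 + 32.06 + 4(16.00) = 120.37 g/mol.
n(Mg) = 362.70 g / 24.31 g/mol = 14.920 mol.
From the equation the Mg:MgSO4 mole ratio is 1:1, so n(MgSO4) = 14.920 × 1/1 = 14.920 mol.
Mass of MgSO4 = 14.920 mol × 120.37 g/mol = 1795.9 g.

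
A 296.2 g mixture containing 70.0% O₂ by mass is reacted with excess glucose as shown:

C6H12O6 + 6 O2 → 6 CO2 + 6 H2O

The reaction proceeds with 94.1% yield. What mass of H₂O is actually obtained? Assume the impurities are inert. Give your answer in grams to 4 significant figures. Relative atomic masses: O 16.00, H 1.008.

Pure O2 available = 296.2 g × 0.700 = 207.34 g.
M(O2) = 2(16.00) = 32.00 g/mol.
M(H2O) = 2(1.008) + 16.00 = 18.016 g/mol.
n(O2) = 207.34 g / 32.00 g/mol = 6.4794 mol.
From the equation the O2:H2O mole ratio is 6:6, so n(H2O) = 6.4794 × 6/6 = 6.4794 mol.
Mass of H2O = 6.4794 mol × 18.016 g/mol = 116.73 g.
Actual mass collected = 116.73 g × 0.941 = 109.85 g.

109.8 g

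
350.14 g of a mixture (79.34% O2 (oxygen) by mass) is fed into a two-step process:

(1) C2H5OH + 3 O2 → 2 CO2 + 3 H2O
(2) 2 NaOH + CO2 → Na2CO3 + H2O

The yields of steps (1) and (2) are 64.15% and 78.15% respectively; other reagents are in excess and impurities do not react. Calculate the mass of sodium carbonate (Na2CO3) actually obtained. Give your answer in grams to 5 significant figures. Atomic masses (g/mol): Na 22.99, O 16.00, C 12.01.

307.53 g

Pure O2 = 350.14 × 0.7934 = 277.801 g.
M(O2) = 2(16.00) = 32.00 g/mol.
M(Na2CO3) = 2(22.99) + 12.01 + 3(16.00) = 105.99 g/mol.
n(O2) = 277.801 / 32.00 = 8.68128 mol.
Step 1 (O2:CO2 = 3:2): theoretical n(CO2) = 5.78752 mol; at 64.15% yield, n(CO2) = 3.71270 mol.
Step 2 (CO2:Na2CO3 = 1:1): theoretical n(Na2CO3) = 3.71270 mol, so theoretical mass = 3.71270 × 105.99 = 393.509 g.
At 78.15% yield, actual mass of Na2CO3 = 393.509 × 0.7815 = 307.527 g.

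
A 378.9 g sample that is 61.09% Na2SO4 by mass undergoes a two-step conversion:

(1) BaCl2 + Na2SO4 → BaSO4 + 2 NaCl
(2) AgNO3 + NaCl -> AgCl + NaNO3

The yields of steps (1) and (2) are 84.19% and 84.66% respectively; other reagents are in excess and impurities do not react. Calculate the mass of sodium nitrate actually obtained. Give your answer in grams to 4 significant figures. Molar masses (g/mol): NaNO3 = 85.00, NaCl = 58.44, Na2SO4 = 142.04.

Pure Na2SO4 = 378.9 × 0.6109 = 231.47 g.
n(Na2SO4) = 231.47 / 142.04 = 1.6296 mol.
Step 1 (Na2SO4:NaCl = 1:2): theoretical n(NaCl) = 3.2592 mol; at 84.19% yield, n(NaCl) = 2.7439 mol.
Step 2 (NaCl:NaNO3 = 1:1): theoretical n(NaNO3) = 2.7439 mol, so theoretical mass = 2.7439 × 85.00 = 233.23 g.
At 84.66% yield, actual mass of NaNO3 = 233.23 × 0.8466 = 197.46 g.

197.5 g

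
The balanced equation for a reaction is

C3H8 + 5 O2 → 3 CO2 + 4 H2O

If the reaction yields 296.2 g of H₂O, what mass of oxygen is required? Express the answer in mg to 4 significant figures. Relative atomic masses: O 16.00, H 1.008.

M(H2O) = 2(1.008) + 16.00 = 18.016 g/mol.
M(O2) = 2(16.00) = 32.00 g/mol.
n(H2O) = 296.20 g / 18.016 g/mol = 16.441 mol.
From the equation the H2O:O2 mole ratio is 4:5, so n(O2) = 16.441 × 5/4 = 20.551 mol.
Mass of O2 = 20.551 mol × 32.00 g/mol = 657.64 g.
Converting to mg: 657.64 g = 657600 mg.

657600 mg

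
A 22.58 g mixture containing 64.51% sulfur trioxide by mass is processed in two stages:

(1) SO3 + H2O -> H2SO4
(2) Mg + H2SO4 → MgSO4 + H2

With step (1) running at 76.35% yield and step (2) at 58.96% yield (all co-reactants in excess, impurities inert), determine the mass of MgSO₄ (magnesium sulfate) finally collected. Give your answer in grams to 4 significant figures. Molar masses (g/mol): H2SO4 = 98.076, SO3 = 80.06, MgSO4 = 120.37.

Pure SO3 = 22.58 × 0.6451 = 14.566 g.
n(SO3) = 14.566 / 80.06 = 0.18194 mol.
Step 1 (SO3:H2SO4 = 1:1): theoretical n(H2SO4) = 0.18194 mol; at 76.35% yield, n(H2SO4) = 0.13891 mol.
Step 2 (H2SO4:MgSO4 = 1:1): theoretical n(MgSO4) = 0.13891 mol, so theoretical mass = 0.13891 × 120.37 = 16.721 g.
At 58.96% yield, actual mass of MgSO4 = 16.721 × 0.5896 = 9.8587 g.

9.859 g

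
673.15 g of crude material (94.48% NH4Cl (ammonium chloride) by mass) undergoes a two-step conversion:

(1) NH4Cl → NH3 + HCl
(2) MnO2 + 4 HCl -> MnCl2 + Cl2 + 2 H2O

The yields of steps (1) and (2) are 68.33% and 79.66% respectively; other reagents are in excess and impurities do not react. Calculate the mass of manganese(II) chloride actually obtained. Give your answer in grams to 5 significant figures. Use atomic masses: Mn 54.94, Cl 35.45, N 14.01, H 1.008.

203.60 g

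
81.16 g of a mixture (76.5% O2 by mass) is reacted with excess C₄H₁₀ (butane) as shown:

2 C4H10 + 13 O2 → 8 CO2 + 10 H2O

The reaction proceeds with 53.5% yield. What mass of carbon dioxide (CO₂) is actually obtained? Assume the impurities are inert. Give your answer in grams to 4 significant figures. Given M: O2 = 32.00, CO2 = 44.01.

Pure O2 available = 81.16 g × 0.765 = 62.087 g.
n(O2) = 62.087 g / 32.00 g/mol = 1.9402 mol.
From the equation the O2:CO2 mole ratio is 13:8, so n(CO2) = 1.9402 × 8/13 = 1.1940 mol.
Mass of CO2 = 1.1940 mol × 44.01 g/mol = 52.547 g.
Actual mass collected = 52.547 g × 0.535 = 28.113 g.

28.11 g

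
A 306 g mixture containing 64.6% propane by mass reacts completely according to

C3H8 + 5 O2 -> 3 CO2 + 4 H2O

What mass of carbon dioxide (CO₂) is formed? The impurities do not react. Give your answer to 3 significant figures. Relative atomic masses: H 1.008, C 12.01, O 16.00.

592 g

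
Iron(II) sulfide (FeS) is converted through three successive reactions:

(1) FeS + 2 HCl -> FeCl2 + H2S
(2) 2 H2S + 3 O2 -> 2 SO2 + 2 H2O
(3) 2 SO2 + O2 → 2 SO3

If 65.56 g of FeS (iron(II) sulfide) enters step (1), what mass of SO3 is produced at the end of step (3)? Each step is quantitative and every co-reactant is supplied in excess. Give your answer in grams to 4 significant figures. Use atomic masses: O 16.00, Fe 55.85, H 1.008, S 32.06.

M(FeS) = 55.85 + 32.06 = 87.91 g/mol.
M(SO3) = 32.06 + 3(16.00) = 80.06 g/mol.
n(FeS) = 65.56 / 87.91 = 0.74576 mol.
Reaction (1): FeS→H2S ratio 1:1 ⇒ n(H2S) = 0.74576 mol.
Reaction (2): H2S→SO2 ratio 2:2 ⇒ n(SO2) = 0.74576 mol.
Reaction (3): SO2→SO3 ratio 2:2 ⇒ n(SO3) = 0.74576 mol.
Mass of SO3 = 0.74576 × 80.06 = 59.706 g.

59.71 g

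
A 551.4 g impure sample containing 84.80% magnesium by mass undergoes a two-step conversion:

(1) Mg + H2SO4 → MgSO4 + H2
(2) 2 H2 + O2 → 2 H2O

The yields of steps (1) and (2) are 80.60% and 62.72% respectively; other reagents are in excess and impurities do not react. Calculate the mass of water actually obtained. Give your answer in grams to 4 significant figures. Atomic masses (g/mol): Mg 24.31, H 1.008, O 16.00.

175.2 g

Pure Mg = 551.4 × 0.8480 = 467.59 g.
M(Mg) = 24.31 g/mol.
M(H2O) = 2(1.008) + 16.00 = 18.016 g/mol.
n(Mg) = 467.59 / 24.31 = 19.234 mol.
Step 1 (Mg:H2 = 1:1): theoretical n(H2) = 19.234 mol; at 80.60% yield, n(H2) = 15.503 mol.
Step 2 (H2:H2O = 2:2): theoretical n(H2O) = 15.503 mol, so theoretical mass = 15.503 × 18.016 = 279.30 g.
At 62.72% yield, actual mass of H2O = 279.30 × 0.6272 = 175.18 g.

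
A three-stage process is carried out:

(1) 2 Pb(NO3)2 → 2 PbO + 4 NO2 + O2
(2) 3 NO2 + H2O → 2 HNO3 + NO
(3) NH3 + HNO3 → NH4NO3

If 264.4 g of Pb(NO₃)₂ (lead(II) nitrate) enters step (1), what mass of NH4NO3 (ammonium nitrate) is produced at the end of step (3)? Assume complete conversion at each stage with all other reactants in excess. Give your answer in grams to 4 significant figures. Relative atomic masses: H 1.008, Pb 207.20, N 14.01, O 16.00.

M(Pb(NO3)2) = 207.20 + 2(14.01) + 6(16.00) = 331.22 g/mol.
M(NH4NO3) = 2(14.01) + 4(1.008) + 3(16.00) = 80.052 g/mol.
n(Pb(NO3)2) = 264.4 / 331.22 = 0.79826 mol.
Reaction (1): Pb(NO3)2→NO2 ratio 2:4 ⇒ n(NO2) = 1.5965 mol.
Reaction (2): NO2→HNO3 ratio 3:2 ⇒ n(HNO3) = 1.0643 mol.
Reaction (3): HNO3→NH4NO3 ratio 1:1 ⇒ n(NH4NO3) = 1.0643 mol.
Mass of NH4NO3 = 1.0643 × 80.052 = 85.203 g.

85.20 g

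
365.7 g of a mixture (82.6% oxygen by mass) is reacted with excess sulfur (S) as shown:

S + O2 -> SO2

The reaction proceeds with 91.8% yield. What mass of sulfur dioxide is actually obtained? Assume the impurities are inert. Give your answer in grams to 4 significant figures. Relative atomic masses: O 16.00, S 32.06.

555.1 g

Pure O2 available = 365.7 g × 0.826 = 302.07 g.
M(O2) = 2(16.00) = 32.00 g/mol.
M(SO2) = 32.06 + 2(16.00) = 64.06 g/mol.
n(O2) = 302.07 g / 32.00 g/mol = 9.4396 mol.
From the equation the O2:SO2 mole ratio is 1:1, so n(SO2) = 9.4396 × 1/1 = 9.4396 mol.
Mass of SO2 = 9.4396 mol × 64.06 g/mol = 604.70 g.
Actual mass collected = 604.70 g × 0.918 = 555.12 g.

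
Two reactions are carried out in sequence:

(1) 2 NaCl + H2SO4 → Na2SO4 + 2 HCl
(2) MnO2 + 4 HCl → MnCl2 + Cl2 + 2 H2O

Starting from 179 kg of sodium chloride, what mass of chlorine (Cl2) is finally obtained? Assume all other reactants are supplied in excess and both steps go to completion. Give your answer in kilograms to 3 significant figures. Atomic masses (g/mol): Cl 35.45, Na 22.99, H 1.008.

54.3 kg

M(NaCl) = 22.99 + 35.45 = 58.44 g/mol.
M(Cl2) = 2(35.45) = 70.90 g/mol.
179 kg = 179000 g.
n(NaCl) = 179000 / 58.44 = 3063 mol.
Step 1 gives a 2:2 ratio of NaCl to HCl, so n(HCl) = 3063 mol.
In step 2 the HCl:Cl2 ratio is 4:1, so n(Cl2) = 765.7 mol.
Mass of Cl2 = 765.7 × 70.90 = 54290 g = 54.3 kg.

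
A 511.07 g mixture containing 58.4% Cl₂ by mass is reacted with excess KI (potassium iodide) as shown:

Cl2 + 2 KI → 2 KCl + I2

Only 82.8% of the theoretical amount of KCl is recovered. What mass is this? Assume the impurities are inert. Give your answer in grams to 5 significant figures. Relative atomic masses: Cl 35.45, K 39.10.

Pure Cl2 available = 511.07 g × 0.584 = 298.465 g.
M(Cl2) = 2(35.45) = 70.90 g/mol.
M(KCl) = 39.10 + 35.45 = 74.55 g/mol.
n(Cl2) = 298.465 g / 70.90 g/mol = 4.20966 mol.
From the equation the Cl2:KCl mole ratio is 1:2, so n(KCl) = 4.20966 × 2/1 = 8.41932 mol.
Mass of KCl = 8.41932 mol × 74.55 g/mol = 627.660 g.
Actual mass collected = 627.660 g × 0.828 = 519.703 g.

519.70 g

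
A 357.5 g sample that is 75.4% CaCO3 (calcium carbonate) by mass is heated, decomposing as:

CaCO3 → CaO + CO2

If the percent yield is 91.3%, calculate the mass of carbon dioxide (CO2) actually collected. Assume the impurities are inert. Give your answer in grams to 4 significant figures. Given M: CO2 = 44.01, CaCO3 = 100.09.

Pure CaCO3 available = 357.5 g × 0.754 = 269.56 g.
n(CaCO3) = 269.56 g / 100.09 g/mol = 2.6931 mol.
From the equation the CaCO3:CO2 mole ratio is 1:1, so n(CO2) = 2.6931 × 1/1 = 2.6931 mol.
Mass of CO2 = 2.6931 mol × 44.01 g/mol = 118.52 g.
Actual mass collected = 118.52 g × 0.913 = 108.21 g.

108.2 g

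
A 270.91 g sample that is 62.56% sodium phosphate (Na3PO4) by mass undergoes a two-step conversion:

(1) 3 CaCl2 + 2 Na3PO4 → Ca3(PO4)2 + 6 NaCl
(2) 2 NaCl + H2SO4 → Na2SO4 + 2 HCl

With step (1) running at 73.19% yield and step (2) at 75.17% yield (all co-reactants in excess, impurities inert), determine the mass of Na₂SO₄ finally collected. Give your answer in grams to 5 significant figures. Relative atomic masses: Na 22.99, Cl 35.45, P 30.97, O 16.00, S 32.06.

121.18 g

Pure Na3PO4 = 270.91 × 0.6256 = 169.481 g.
M(Na3PO4) = 3(22.99) + 30.97 + 4(16.00) = 163.94 g/mol.
M(Na2SO4) = 2(22.99) + 32.06 + 4(16.00) = 142.04 g/mol.
n(Na3PO4) = 169.481 / 163.94 = 1.03380 mol.
Step 1 (Na3PO4:NaCl = 2:6): theoretical n(NaCl) = 3.10140 mol; at 73.19% yield, n(NaCl) = 2.26992 mol.
Step 2 (NaCl:Na2SO4 = 2:1): theoretical n(Na2SO4) = 1.13496 mol, so theoretical mass = 1.13496 × 142.04 = 161.209 g.
At 75.17% yield, actual mass of Na2SO4 = 161.209 × 0.7517 = 121.181 g.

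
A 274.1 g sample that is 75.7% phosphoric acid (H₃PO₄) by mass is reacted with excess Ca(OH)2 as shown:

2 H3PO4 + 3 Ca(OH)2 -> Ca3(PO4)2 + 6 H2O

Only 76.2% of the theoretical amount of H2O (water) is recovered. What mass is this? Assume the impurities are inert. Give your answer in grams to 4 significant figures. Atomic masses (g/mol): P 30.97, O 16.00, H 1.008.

87.20 g

Pure H3PO4 available = 274.1 g × 0.757 = 207.49 g.
M(H3PO4) = 3(1.008) + 30.97 + 4(16.00) = 97.994 g/mol.
M(H2O) = 2(1.008) + 16.00 = 18.016 g/mol.
n(H3PO4) = 207.49 g / 97.994 g/mol = 2.1174 mol.
From the equation the H3PO4:H2O mole ratio is 2:6, so n(H2O) = 2.1174 × 6/2 = 6.3522 mol.
Mass of H2O = 6.3522 mol × 18.016 g/mol = 114.44 g.
Actual mass collected = 114.44 g × 0.762 = 87.205 g.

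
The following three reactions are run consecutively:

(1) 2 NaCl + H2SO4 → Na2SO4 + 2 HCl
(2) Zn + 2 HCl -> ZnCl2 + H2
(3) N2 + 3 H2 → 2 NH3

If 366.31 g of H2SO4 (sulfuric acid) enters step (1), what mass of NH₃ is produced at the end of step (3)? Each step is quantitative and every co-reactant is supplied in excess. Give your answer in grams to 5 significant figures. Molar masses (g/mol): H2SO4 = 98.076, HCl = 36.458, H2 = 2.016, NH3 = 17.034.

42.414 g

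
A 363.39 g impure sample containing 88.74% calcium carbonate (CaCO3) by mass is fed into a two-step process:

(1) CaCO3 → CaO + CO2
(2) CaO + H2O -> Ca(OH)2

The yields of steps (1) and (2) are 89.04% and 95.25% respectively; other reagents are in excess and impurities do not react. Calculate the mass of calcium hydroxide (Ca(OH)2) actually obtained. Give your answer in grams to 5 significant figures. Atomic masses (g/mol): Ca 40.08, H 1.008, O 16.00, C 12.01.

202.46 g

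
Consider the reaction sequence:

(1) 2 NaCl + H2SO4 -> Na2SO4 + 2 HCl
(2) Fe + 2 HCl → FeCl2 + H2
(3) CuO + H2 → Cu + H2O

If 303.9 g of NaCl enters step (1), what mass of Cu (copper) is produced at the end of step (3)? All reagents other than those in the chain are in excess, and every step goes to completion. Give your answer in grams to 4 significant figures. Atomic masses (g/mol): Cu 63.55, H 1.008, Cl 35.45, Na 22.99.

M(NaCl) = 22.99 + 35.45 = 58.44 g/mol.
M(Cu) = 63.55 g/mol.
n(NaCl) = 303.9 / 58.44 = 5.2002 mol.
Reaction (1): NaCl→HCl ratio 2:2 ⇒ n(HCl) = 5.2002 mol.
Reaction (2): HCl→H2 ratio 2:1 ⇒ n(H2) = 2.6001 mol.
Reaction (3): H2→Cu ratio 1:1 ⇒ n(Cu) = 2.6001 mol.
Mass of Cu = 2.6001 × 63.55 = 165.24 g.

165.2 g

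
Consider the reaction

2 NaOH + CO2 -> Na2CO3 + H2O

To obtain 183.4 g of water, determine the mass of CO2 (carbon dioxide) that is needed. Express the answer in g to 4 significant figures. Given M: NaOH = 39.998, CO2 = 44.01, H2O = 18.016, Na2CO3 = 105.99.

448.0 g

n(H2O) = 183.40 g / 18.016 g/mol = 10.180 mol.
From the equation the H2O:CO2 mole ratio is 1:1, so n(CO2) = 10.180 × 1/1 = 10.180 mol.
Mass of CO2 = 10.180 mol × 44.01 g/mol = 448.01 g.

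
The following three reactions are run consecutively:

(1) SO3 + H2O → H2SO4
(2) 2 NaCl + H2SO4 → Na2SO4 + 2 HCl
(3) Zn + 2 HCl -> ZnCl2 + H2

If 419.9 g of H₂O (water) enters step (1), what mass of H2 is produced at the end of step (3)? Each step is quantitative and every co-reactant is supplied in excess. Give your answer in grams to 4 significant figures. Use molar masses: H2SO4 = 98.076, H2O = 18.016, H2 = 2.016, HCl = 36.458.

n(H2O) = 419.9 / 18.016 = 23.307 mol.
Reaction (1): H2O→H2SO4 ratio 1:1 ⇒ n(H2SO4) = 23.307 mol.
Reaction (2): H2SO4→HCl ratio 1:2 ⇒ n(HCl) = 46.614 mol.
Reaction (3): HCl→H2 ratio 2:1 ⇒ n(H2) = 23.307 mol.
Mass of H2 = 23.307 × 2.016 = 46.987 g.

46.99 g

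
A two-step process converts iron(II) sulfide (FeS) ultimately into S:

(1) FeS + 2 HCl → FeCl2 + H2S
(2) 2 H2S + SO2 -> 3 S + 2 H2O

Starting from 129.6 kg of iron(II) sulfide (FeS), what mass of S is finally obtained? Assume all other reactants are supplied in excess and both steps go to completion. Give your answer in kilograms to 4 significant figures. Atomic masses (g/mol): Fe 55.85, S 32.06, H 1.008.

70.90 kg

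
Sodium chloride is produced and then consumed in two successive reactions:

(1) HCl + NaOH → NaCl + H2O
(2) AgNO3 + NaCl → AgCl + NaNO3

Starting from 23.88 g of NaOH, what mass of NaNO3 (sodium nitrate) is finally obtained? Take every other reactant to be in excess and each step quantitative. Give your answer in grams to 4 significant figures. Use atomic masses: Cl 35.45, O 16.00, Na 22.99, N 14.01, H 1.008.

50.75 g

M(NaOH) = 22.99 + 16.00 + 1.008 = 39.998 g/mol.
M(NaNO3) = 22.99 + 14.01 + 3(16.00) = 85.00 g/mol.
n(NaOH) = 23.880 / 39.998 = 0.59703 mol.
Step 1 gives a 1:1 ratio of NaOH to NaCl, so n(NaCl) = 0.59703 mol.
In step 2 the NaCl:NaNO3 ratio is 1:1, so n(NaNO3) = 0.59703 mol.
Mass of NaNO3 = 0.59703 × 85.00 = 50.748 g.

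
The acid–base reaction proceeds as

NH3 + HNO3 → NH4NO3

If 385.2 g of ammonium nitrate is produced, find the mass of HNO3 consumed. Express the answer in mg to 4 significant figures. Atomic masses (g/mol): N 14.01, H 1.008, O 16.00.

303200 mg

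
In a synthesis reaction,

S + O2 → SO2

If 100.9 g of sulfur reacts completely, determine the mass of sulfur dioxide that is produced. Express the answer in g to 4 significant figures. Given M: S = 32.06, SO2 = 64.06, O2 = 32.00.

n(S) = 100.90 g / 32.06 g/mol = 3.1472 mol.
From the equation the S:SO2 mole ratio is 1:1, so n(SO2) = 3.1472 × 1/1 = 3.1472 mol.
Mass of SO2 = 3.1472 mol × 64.06 g/mol = 201.61 g.

201.6 g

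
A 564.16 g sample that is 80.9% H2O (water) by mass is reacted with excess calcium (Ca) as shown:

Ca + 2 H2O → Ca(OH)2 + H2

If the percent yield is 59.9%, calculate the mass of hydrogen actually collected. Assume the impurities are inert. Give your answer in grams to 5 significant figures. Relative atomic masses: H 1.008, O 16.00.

Pure H2O available = 564.16 g × 0.809 = 456.405 g.
M(H2O) = 2(1.008) + 16.00 = 18.016 g/mol.
M(H2) = 2(1.008) = 2.016 g/mol.
n(H2O) = 456.405 g / 18.016 g/mol = 25.3333 mol.
From the equation the H2O:H2 mole ratio is 2:1, so n(H2) = 25.3333 × 1/2 = 12.6667 mol.
Mass of H2 = 12.6667 mol × 2.016 g/mol = 25.5360 g.
Actual mass collected = 25.5360 g × 0.599 = 15.2961 g.

15.296 g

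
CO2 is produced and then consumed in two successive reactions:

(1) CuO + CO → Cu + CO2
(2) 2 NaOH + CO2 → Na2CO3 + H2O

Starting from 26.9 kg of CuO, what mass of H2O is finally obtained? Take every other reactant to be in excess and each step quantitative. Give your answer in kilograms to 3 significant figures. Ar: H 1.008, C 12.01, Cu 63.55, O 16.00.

M(CuO) = 63.55 + 16.00 = 79.55 g/mol.
M(H2O) = 2(1.008) + 16.00 = 18.016 g/mol.
26.9 kg = 26900 g.
n(CuO) = 26900 / 79.55 = 338.2 mol.
Step 1 gives a 1:1 ratio of CuO to CO2, so n(CO2) = 338.2 mol.
In step 2 the CO2:H2O ratio is 1:1, so n(H2O) = 338.2 mol.
Mass of H2O = 338.2 × 18.016 = 6092 g = 6.09 kg.

6.09 kg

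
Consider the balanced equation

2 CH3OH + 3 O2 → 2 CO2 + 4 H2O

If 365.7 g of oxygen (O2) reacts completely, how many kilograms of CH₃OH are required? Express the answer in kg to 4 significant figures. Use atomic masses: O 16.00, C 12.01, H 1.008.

0.2441 kg

M(O2) = 2(16.00) = 32.00 g/mol.
M(CH3OH) = 12.01 + 4(1.008) + 16.00 = 32.042 g/mol.
n(O2) = 365.70 g / 32.00 g/mol = 11.428 mol.
From the equation the O2:CH3OH mole ratio is 3:2, so n(CH3OH) = 11.428 × 2/3 = 7.6187 mol.
Mass of CH3OH = 7.6187 mol × 32.042 g/mol = 244.12 g.
Converting to kg: 244.12 g = 0.2441 kg.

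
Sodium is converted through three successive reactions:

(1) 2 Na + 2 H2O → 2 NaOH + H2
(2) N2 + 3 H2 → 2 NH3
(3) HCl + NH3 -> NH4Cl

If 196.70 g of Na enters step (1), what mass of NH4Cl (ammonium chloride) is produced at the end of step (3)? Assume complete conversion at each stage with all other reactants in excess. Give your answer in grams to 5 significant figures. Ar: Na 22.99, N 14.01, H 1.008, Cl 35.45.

M(Na) = 22.99 g/mol.
M(NH4Cl) = 14.01 + 4(1.008) + 35.45 = 53.492 g/mol.
n(Na) = 196.70 / 22.99 = 8.55589 mol.
Reaction (1): Na→H2 ratio 2:1 ⇒ n(H2) = 4.27795 mol.
Reaction (2): H2→NH3 ratio 3:2 ⇒ n(NH3) = 2.85196 mol.
Reaction (3): NH3→NH4Cl ratio 1:1 ⇒ n(NH4Cl) = 2.85196 mol.
Mass of NH4Cl = 2.85196 × 53.492 = 152.557 g.

152.56 g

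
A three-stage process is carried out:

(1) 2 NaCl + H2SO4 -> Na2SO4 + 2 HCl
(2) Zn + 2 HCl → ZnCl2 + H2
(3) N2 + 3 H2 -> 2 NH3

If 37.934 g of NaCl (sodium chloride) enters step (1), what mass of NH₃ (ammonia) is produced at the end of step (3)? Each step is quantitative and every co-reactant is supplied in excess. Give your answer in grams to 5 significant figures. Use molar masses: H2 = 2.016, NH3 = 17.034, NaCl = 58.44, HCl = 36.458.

3.6856 g

n(NaCl) = 37.934 / 58.44 = 0.649110 mol.
Reaction (1): NaCl→HCl ratio 2:2 ⇒ n(HCl) = 0.649110 mol.
Reaction (2): HCl→H2 ratio 2:1 ⇒ n(H2) = 0.324555 mol.
Reaction (3): H2→NH3 ratio 3:2 ⇒ n(NH3) = 0.216370 mol.
Mass of NH3 = 0.216370 × 17.034 = 3.68565 g.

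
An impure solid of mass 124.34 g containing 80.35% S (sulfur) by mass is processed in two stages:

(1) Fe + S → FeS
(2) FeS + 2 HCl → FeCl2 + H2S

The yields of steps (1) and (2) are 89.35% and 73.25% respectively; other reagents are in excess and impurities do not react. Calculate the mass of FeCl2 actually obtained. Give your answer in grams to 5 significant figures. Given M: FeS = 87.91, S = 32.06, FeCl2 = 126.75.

Pure S = 124.34 × 0.8035 = 99.9072 g.
n(S) = 99.9072 / 32.06 = 3.11626 mol.
Step 1 (S:FeS = 1:1): theoretical n(FeS) = 3.11626 mol; at 89.35% yield, n(FeS) = 2.78438 mol.
Step 2 (FeS:FeCl2 = 1:1): theoretical n(FeCl2) = 2.78438 mol, so theoretical mass = 2.78438 × 126.75 = 352.920 g.
At 73.25% yield, actual mass of FeCl2 = 352.920 × 0.7325 = 258.514 g.

258.51 g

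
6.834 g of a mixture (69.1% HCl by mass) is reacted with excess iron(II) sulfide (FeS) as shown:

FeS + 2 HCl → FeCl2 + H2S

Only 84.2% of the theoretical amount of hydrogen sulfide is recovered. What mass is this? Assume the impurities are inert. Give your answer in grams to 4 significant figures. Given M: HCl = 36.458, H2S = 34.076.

1.858 g

Pure HCl available = 6.834 g × 0.691 = 4.7223 g.
n(HCl) = 4.7223 g / 36.458 g/mol = 0.12953 mol.
From the equation the HCl:H2S mole ratio is 2:1, so n(H2S) = 0.12953 × 1/2 = 0.064763 mol.
Mass of H2S = 0.064763 mol × 34.076 g/mol = 2.2069 g.
Actual mass collected = 2.2069 g × 0.842 = 1.8582 g.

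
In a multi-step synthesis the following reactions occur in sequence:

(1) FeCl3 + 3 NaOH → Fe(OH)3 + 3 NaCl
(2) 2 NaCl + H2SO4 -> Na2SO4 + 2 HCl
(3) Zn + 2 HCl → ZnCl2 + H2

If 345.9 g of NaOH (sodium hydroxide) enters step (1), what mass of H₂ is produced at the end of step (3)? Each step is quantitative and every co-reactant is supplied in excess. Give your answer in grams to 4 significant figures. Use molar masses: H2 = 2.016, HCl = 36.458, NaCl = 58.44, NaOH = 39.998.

8.717 g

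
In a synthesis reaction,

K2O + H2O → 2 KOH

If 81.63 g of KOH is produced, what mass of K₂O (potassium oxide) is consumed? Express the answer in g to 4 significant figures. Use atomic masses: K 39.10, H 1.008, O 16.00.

68.52 g

M(KOH) = 39.10 + 16.00 + 1.008 = 56.108 g/mol.
M(K2O) = 2(39.10) + 16.00 = 94.20 g/mol.
n(KOH) = 81.630 g / 56.108 g/mol = 1.4549 mol.
From the equation the KOH:K2O mole ratio is 2:1, so n(K2O) = 1.4549 × 1/2 = 0.72744 mol.
Mass of K2O = 0.72744 mol × 94.20 g/mol = 68.525 g.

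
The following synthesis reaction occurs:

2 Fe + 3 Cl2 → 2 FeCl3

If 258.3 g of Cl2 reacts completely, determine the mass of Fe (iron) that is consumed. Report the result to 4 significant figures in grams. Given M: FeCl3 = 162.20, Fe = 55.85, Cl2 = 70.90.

n(Cl2) = 258.30 g / 70.90 g/mol = 3.6432 mol.
From the equation the Cl2:Fe mole ratio is 3:2, so n(Fe) = 3.6432 × 2/3 = 2.4288 mol.
Mass of Fe = 2.4288 mol × 55.85 g/mol = 135.65 g.

135.6 g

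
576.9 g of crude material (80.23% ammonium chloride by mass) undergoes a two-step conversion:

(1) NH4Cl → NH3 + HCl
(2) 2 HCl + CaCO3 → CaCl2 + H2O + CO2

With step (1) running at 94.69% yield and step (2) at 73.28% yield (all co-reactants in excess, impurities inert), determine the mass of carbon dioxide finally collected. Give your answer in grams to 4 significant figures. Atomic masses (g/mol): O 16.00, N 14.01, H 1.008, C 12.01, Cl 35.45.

132.1 g

Pure NH4Cl = 576.9 × 0.8023 = 462.85 g.
M(NH4Cl) = 14.01 + 4(1.008) + 35.45 = 53.492 g/mol.
M(CO2) = 12.01 + 2(16.00) = 44.01 g/mol.
n(NH4Cl) = 462.85 / 53.492 = 8.6526 mol.
Step 1 (NH4Cl:HCl = 1:1): theoretical n(HCl) = 8.6526 mol; at 94.69% yield, n(HCl) = 8.1932 mol.
Step 2 (HCl:CO2 = 2:1): theoretical n(CO2) = 4.0966 mol, so theoretical mass = 4.0966 × 44.01 = 180.29 g.
At 73.28% yield, actual mass of CO2 = 180.29 × 0.7328 = 132.12 g.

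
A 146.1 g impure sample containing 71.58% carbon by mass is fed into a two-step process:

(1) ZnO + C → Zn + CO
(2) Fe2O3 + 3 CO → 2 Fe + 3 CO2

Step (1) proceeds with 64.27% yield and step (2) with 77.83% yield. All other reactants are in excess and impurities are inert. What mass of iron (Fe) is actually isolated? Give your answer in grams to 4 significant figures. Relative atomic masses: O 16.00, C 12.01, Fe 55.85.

Pure C = 146.1 × 0.7158 = 104.58 g.
M(C) = 12.01 g/mol.
M(Fe) = 55.85 g/mol.
n(C) = 104.58 / 12.01 = 8.7076 mol.
Step 1 (C:CO = 1:1): theoretical n(CO) = 8.7076 mol; at 64.27% yield, n(CO) = 5.5964 mol.
Step 2 (CO:Fe = 3:2): theoretical n(Fe) = 3.7309 mol, so theoretical mass = 3.7309 × 55.85 = 208.37 g.
At 77.83% yield, actual mass of Fe = 208.37 × 0.7783 = 162.18 g.

162.2 g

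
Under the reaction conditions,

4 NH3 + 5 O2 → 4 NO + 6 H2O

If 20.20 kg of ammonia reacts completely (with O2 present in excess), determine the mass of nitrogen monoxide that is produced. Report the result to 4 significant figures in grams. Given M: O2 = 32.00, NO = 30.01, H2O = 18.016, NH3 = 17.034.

Convert: 20.20 kg = 20200 g.
n(NH3) = 20200 g / 17.034 g/mol = 1185.9 mol.
From the equation the NH3:NO mole ratio is 4:4, so n(NO) = 1185.9 × 4/4 = 1185.9 mol.
Mass of NO = 1185.9 mol × 30.01 g/mol = 35588 g.

35590 g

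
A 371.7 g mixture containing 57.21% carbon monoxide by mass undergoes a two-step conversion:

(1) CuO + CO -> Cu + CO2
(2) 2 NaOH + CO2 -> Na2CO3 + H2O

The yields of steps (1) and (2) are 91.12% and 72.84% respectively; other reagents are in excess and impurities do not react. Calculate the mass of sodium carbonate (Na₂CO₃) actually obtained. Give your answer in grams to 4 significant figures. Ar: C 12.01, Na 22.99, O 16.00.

Pure CO = 371.7 × 0.5721 = 212.65 g.
M(CO) = 12.01 + 16.00 = 28.01 g/mol.
M(Na2CO3) = 2(22.99) + 12.01 + 3(16.00) = 105.99 g/mol.
n(CO) = 212.65 / 28.01 = 7.5919 mol.
Step 1 (CO:CO2 = 1:1): theoretical n(CO2) = 7.5919 mol; at 91.12% yield, n(CO2) = 6.9178 mol.
Step 2 (CO2:Na2CO3 = 1:1): theoretical n(Na2CO3) = 6.9178 mol, so theoretical mass = 6.9178 × 105.99 = 733.21 g.
At 72.84% yield, actual mass of Na2CO3 = 733.21 × 0.7284 = 534.07 g.

534.1 g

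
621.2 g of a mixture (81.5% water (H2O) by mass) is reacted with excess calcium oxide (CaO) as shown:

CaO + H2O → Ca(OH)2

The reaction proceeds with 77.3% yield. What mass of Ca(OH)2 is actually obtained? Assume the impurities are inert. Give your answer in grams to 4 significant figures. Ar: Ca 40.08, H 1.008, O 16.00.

1610 g

Pure H2O available = 621.2 g × 0.815 = 506.28 g.
M(H2O) = 2(1.008) + 16.00 = 18.016 g/mol.
M(Ca(OH)2) = 40.08 + 2(16.00) + 2(1.008) = 74.096 g/mol.
n(H2O) = 506.28 g / 18.016 g/mol = 28.102 mol.
From the equation the H2O:Ca(OH)2 mole ratio is 1:1, so n(Ca(OH)2) = 28.102 × 1/1 = 28.102 mol.
Mass of Ca(OH)2 = 28.102 mol × 74.096 g/mol = 2082.2 g.
Actual mass collected = 2082.2 g × 0.773 = 1609.6 g.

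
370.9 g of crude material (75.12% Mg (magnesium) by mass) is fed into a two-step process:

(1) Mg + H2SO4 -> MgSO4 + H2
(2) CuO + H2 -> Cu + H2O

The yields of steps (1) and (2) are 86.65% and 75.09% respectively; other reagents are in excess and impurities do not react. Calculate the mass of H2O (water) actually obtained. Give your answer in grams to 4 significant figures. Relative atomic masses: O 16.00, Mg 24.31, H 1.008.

134.3 g

Pure Mg = 370.9 × 0.7512 = 278.62 g.
M(Mg) = 24.31 g/mol.
M(H2O) = 2(1.008) + 16.00 = 18.016 g/mol.
n(Mg) = 278.62 / 24.31 = 11.461 mol.
Step 1 (Mg:H2 = 1:1): theoretical n(H2) = 11.461 mol; at 86.65% yield, n(H2) = 9.9311 mol.
Step 2 (H2:H2O = 1:1): theoretical n(H2O) = 9.9311 mol, so theoretical mass = 9.9311 × 18.016 = 178.92 g.
At 75.09% yield, actual mass of H2O = 178.92 × 0.7509 = 134.35 g.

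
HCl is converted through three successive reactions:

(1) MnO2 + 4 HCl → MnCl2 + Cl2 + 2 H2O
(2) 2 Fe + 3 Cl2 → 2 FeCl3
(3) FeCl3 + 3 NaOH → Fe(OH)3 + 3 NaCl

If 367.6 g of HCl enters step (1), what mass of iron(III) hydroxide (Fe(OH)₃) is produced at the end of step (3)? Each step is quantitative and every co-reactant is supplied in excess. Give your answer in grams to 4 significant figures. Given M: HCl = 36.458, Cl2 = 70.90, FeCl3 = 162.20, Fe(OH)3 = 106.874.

179.6 g

n(HCl) = 367.6 / 36.458 = 10.083 mol.
Reaction (1): HCl→Cl2 ratio 4:1 ⇒ n(Cl2) = 2.5207 mol.
Reaction (2): Cl2→FeCl3 ratio 3:2 ⇒ n(FeCl3) = 1.6805 mol.
Reaction (3): FeCl3→Fe(OH)3 ratio 1:1 ⇒ n(Fe(OH)3) = 1.6805 mol.
Mass of Fe(OH)3 = 1.6805 × 106.874 = 179.60 g.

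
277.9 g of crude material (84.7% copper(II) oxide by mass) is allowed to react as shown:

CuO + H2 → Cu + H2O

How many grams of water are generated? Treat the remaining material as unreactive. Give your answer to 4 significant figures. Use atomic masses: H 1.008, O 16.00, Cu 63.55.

53.31 g

Mass of pure CuO = 277.9 g × 0.847 = 235.38 g.
M(CuO) = 63.55 + 16.00 = 79.55 g/mol.
M(H2O) = 2(1.008) + 16.00 = 18.016 g/mol.
n(CuO) = 235.38 g / 79.55 g/mol = 2.9589 mol.
From the equation the CuO:H2O mole ratio is 1:1, so n(H2O) = 2.9589 × 1/1 = 2.9589 mol.
Mass of H2O = 2.9589 mol × 18.016 g/mol = 53.308 g.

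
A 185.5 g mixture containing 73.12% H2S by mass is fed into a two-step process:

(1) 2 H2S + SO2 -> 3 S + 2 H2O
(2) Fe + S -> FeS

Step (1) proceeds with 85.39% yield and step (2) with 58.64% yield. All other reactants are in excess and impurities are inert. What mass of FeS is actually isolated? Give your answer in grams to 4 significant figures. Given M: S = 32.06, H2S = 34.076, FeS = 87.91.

262.8 g

Pure H2S = 185.5 × 0.7312 = 135.64 g.
n(H2S) = 135.64 / 34.076 = 3.9804 mol.
Step 1 (H2S:S = 2:3): theoretical n(S) = 5.9707 mol; at 85.39% yield, n(S) = 5.0984 mol.
Step 2 (S:FeS = 1:1): theoretical n(FeS) = 5.0984 mol, so theoretical mass = 5.0984 × 87.91 = 448.20 g.
At 58.64% yield, actual mass of FeS = 448.20 × 0.5864 = 262.82 g.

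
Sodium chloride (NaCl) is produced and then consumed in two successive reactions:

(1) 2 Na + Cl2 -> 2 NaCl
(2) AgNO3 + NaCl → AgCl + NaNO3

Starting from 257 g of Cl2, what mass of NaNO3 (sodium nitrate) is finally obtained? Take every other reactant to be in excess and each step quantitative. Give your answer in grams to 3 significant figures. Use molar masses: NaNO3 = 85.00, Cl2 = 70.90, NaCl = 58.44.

616 g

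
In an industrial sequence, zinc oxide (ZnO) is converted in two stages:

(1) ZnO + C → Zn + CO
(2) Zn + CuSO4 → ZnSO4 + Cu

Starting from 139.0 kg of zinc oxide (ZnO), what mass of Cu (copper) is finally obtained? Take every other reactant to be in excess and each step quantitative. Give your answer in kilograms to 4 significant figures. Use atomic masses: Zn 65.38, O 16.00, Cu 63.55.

108.5 kg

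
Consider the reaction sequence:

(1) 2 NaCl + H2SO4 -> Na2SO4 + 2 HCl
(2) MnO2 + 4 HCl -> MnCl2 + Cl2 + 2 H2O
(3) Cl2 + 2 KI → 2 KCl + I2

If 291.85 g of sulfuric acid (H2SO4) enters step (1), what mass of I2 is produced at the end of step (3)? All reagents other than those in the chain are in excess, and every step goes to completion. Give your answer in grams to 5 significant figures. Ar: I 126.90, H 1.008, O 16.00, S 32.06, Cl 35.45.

377.62 g

M(H2SO4) = 2(1.008) + 32.06 + 4(16.00) = 98.076 g/mol.
M(I2) = 2(126.90) = 253.80 g/mol.
n(H2SO4) = 291.85 / 98.076 = 2.97575 mol.
Reaction (1): H2SO4→HCl ratio 1:2 ⇒ n(HCl) = 5.95151 mol.
Reaction (2): HCl→Cl2 ratio 4:1 ⇒ n(Cl2) = 1.48788 mol.
Reaction (3): Cl2→I2 ratio 1:1 ⇒ n(I2) = 1.48788 mol.
Mass of I2 = 1.48788 × 253.80 = 377.623 g.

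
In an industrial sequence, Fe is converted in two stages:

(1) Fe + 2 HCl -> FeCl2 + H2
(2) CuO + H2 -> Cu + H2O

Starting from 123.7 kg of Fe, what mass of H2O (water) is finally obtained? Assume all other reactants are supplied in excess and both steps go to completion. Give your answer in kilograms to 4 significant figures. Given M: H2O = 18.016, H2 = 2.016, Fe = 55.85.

39.90 kg

123.7 kg = 123700 g.
n(Fe) = 123700 / 55.85 = 2214.9 mol.
Step 1 gives a 1:1 ratio of Fe to H2, so n(H2) = 2214.9 mol.
In step 2 the H2:H2O ratio is 1:1, so n(H2O) = 2214.9 mol.
Mass of H2O = 2214.9 × 18.016 = 39903 g = 39.90 kg.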